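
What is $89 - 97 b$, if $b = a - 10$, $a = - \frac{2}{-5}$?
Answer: $\frac{5101}{5} \approx 1020.2$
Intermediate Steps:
$a = \frac{2}{5}$ ($a = \left(-2\right) \left(- \frac{1}{5}\right) = \frac{2}{5} \approx 0.4$)
$b = - \frac{48}{5}$ ($b = \frac{2}{5} - 10 = - \frac{48}{5} \approx -9.6$)
$89 - 97 b = 89 - - \frac{4656}{5} = 89 + \frac{4656}{5} = \frac{5101}{5}$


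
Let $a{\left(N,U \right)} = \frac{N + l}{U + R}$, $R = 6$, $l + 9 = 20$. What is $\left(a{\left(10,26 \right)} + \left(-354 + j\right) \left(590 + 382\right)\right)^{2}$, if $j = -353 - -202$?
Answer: $\frac{246725524835001}{1024} \approx 2.4094 \cdot 10^{11}$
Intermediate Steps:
$l = 11$ ($l = -9 + 20 = 11$)
$a{\left(N,U \right)} = \frac{11 + N}{6 + U}$ ($a{\left(N,U \right)} = \frac{N + 11}{U + 6} = \frac{11 + N}{6 + U}$)
$j = -151$ ($j = -353 + 202 = -151$)
$\left(a{\left(10,26 \right)} + \left(-354 + j\right) \left(590 + 382\right)\right)^{2} = \left(\frac{11 + 10}{6 + 26} + \left(-354 - 151\right) \left(590 + 382\right)\right)^{2} = \left(\frac{1}{32} \cdot 21 - 490860\right)^{2} = \left(\frac{21}{32} - 490860\right)^{2} = \left(- \frac{15707499}{32}\right)^{2} = \frac{246725524835001}{1024}$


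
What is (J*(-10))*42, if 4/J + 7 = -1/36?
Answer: 60480/253 ≈ 239.05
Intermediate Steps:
J = -144/253 (J = 4/(-7 - 1/36) = 4/(-253/36) = 4*(-36/253) = -144/253 ≈ -0.56917)
(J*(-10))*42 = -144/253*(-10)*42 = (1440/253)*42 = 60480/253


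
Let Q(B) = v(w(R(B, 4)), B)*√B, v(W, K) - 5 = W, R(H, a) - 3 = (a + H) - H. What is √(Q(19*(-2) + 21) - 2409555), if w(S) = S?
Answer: √(-2409555 + 12*I*√17) ≈ 0.02 + 1552.3*I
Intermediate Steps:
R(H, a) = 3 + a (R(H, a) = 3 + ((a + H) - H) = 3 + ((H + a) - H) = 3 + a)
v(W, K) = 5 + W
Q(B) = 12*√B (Q(B) = (5 + (3 + 4))*√B = (5 + 7)*√B = 12*√B)
√(Q(19*(-2) + 21) - 2409555) = √(12*√(19*(-2) + 21) - 2409555) = √(12*√(-38 + 21) - 2409555) = √(12*√(-17) - 2409555) = √(12*(I*√17) - 2409555) = √(12*I*√17 - 2409555) = √(-2409555 + 12*I*√17)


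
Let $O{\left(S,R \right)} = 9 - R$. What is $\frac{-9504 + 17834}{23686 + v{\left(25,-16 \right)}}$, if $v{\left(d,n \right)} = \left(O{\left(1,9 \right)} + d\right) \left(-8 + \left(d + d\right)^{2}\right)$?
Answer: $\frac{245}{2529} \approx 0.096876$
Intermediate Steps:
$v{\left(d,n \right)} = d \left(-8 + 4 d^{2}\right)$ ($v{\left(d,n \right)} = \left(\left(9 - 9\right) + d\right) \left(-8 + \left(d + d\right)^{2}\right) = \left(\left(9 - 9\right) + d\right) \left(-8 + \left(2 d\right)^{2}\right) = \left(0 + d\right) \left(-8 + 4 d^{2}\right) = d \left(-8 + 4 d^{2}\right)$)
$\frac{-9504 + 17834}{23686 + v{\left(25,-16 \right)}} = \frac{-9504 + 17834}{23686 + 4 \cdot 25 \left(-2 + 25^{2}\right)} = \frac{8330}{23686 + 4 \cdot 25 \left(-2 + 625\right)} = \frac{8330}{23686 + 4 \cdot 25 \cdot 623} = \frac{8330}{23686 + 62300} = \frac{8330}{85986} = 8330 \cdot \frac{1}{85986} = \frac{245}{2529}$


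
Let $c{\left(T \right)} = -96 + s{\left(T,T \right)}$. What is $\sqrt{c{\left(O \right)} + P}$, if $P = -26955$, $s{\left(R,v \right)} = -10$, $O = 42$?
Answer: $i \sqrt{27061} \approx 164.5 i$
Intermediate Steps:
$c{\left(T \right)} = -106$ ($c{\left(T \right)} = -96 - 10 = -106$)
$\sqrt{c{\left(O \right)} + P} = \sqrt{-106 - 26955} = \sqrt{-27061} = i \sqrt{27061}$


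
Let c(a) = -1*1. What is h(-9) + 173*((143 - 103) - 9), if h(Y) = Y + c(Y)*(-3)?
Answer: 5357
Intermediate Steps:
c(a) = -1
h(Y) = 3 + Y (h(Y) = Y - 1*(-3) = Y + 3 = 3 + Y)
h(-9) + 173*((143 - 103) - 9) = (3 - 9) + 173*((143 - 103) - 9) = -6 + 173*(40 - 9) = -6 + 173*31 = -6 + 5363 = 5357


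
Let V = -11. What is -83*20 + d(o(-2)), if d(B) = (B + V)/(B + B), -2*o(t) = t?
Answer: -1665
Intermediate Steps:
o(t) = -t/2
d(B) = (-11 + B)/(2*B) (d(B) = (B - 11)/(B + B) = (-11 + B)/((2*B)) = (-11 + B)*(1/(2*B)) = (-11 + B)/(2*B))
-83*20 + d(o(-2)) = -83*20 + (-11 - ½*(-2))/(2*((-½*(-2)))) = -1660 + (½)*(-11 + 1)/1 = -1660 + (½)*1*(-10) = -1660 - 5 = -1665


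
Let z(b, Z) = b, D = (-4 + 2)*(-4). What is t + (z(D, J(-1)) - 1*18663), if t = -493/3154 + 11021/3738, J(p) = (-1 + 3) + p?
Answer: -54975760165/2947413 ≈ -18652.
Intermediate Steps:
J(p) = 2 + p
D = 8 (D = -2*(-4) = 8)
t = 8229350/2947413 (t = -493*1/3154 + 11021*(1/3738) = -493/3154 + 11021/3738 = 8229350/2947413 ≈ 2.7921)
t + (z(D, J(-1)) - 1*18663) = 8229350/2947413 + (8 - 1*18663) = 8229350/2947413 + (8 - 18663) = 8229350/2947413 - 18655 = -54975760165/2947413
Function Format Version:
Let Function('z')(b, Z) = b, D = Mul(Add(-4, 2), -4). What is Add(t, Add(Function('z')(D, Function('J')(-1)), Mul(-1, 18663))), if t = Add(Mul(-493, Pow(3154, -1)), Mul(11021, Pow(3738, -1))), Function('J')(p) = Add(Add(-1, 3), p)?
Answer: Rational(-54975760165, 2947413) ≈ -18652.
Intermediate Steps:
Function('J')(p) = Add(2, p)
D = 8 (D = Mul(-2, -4) = 8)
t = Rational(8229350, 2947413) (t = Add(Mul(-493, Rational(1, 3154)), Mul(11021, Rational(1, 3738))) = Add(Rational(-493, 3154), Rational(11021, 3738)) = Rational(8229350, 2947413) ≈ 2.7921)
Add(t, Add(Function('z')(D, Function('J')(-1)), Mul(-1, 18663))) = Add(Rational(8229350, 2947413), Add(8, Mul(-1, 18663))) = Add(Rational(8229350, 2947413), Add(8, -18663)) = Add(Rational(8229350, 2947413), -18655) = Rational(-54975760165, 2947413)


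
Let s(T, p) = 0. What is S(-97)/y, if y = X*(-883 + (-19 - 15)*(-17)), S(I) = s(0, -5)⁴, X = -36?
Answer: 0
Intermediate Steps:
S(I) = 0 (S(I) = 0⁴ = 0)
y = 10980 (y = -36*(-883 + (-19 - 15)*(-17)) = -36*(-883 - 34*(-17)) = -36*(-883 + 578) = -36*(-305) = 10980)
S(-97)/y = 0/10980 = 0*(1/10980) = 0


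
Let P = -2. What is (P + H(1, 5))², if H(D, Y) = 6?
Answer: 16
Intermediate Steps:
(P + H(1, 5))² = (-2 + 6)² = 4² = 16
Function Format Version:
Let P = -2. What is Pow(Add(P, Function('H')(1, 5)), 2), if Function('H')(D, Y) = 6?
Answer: 16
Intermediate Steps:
Pow(Add(P, Function('H')(1, 5)), 2) = Pow(Add(-2, 6), 2) = Pow(4, 2) = 16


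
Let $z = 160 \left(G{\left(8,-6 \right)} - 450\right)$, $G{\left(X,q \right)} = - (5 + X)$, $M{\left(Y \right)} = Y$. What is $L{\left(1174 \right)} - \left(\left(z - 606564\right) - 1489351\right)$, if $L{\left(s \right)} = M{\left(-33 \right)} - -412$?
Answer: $2170374$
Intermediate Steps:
$G{\left(X,q \right)} = -5 - X$
$L{\left(s \right)} = 379$ ($L{\left(s \right)} = -33 - -412 = -33 + 412 = 379$)
$z = -74080$ ($z = 160 \left(\left(-5 - 8\right) - 450\right) = 160 \left(-13 - 450\right) = 160 \left(-463\right) = -74080$)
$L{\left(1174 \right)} - \left(\left(z - 606564\right) - 1489351\right) = 379 - \left(\left(-74080 - 606564\right) - 1489351\right) = 379 - \left(-680644 - 1489351\right) = 379 - -2169995 = 379 + 2169995 = 2170374$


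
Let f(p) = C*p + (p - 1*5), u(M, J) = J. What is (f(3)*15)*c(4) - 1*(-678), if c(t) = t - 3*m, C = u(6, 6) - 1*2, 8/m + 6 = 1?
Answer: 1998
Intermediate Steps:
m = -8/5 (m = 8/(-6 + 1) = 8/(-5) = 8*(-⅕) = -8/5 ≈ -1.6000)
C = 4 (C = 6 - 1*2 = 6 - 2 = 4)
c(t) = 24/5 + t (c(t) = t - 3*(-8/5) = t + 24/5 = 24/5 + t)
f(p) = -5 + 5*p (f(p) = 4*p + (p - 1*5) = 4*p + (p - 5) = 4*p + (-5 + p) = -5 + 5*p)
(f(3)*15)*c(4) - 1*(-678) = ((-5 + 5*3)*15)*(24/5 + 4) - 1*(-678) = ((-5 + 15)*15)*(44/5) + 678 = (10*15)*(44/5) + 678 = 150*(44/5) + 678 = 1320 + 678 = 1998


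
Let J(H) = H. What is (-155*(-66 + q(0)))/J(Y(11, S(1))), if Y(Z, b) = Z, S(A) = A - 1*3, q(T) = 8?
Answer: 8990/11 ≈ 817.27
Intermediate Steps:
S(A) = -3 + A (S(A) = A - 3 = -3 + A)
(-155*(-66 + q(0)))/J(Y(11, S(1))) = -155*(-66 + 8)/11 = -155*(-58)*(1/11) = 8990*(1/11) = 8990/11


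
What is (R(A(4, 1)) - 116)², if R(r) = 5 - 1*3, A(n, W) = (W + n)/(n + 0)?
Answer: 12996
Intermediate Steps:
A(n, W) = (W + n)/n
R(r) = 2 (R(r) = 5 - 3 = 2)
(R(A(4, 1)) - 116)² = (2 - 116)² = (-114)² = 12996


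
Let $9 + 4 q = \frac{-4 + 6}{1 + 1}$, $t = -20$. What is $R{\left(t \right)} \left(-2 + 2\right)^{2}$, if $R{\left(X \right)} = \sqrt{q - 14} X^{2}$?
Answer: $0$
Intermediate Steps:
$q = -2$ ($q = - \frac{9}{4} + \frac{\left(-4 + 6\right) \frac{1}{1 + 1}}{4} = - \frac{9}{4} + \frac{2 \cdot \frac{1}{2}}{4} = - \frac{9}{4} + \frac{1}{4} \cdot 1 = - \frac{9}{4} + \frac{1}{4} = -2$)
$R{\left(X \right)} = 4 i X^{2}$ ($R{\left(X \right)} = \sqrt{-2 - 14} X^{2} = \sqrt{-16} X^{2} = 4 i X^{2}$)
$R{\left(t \right)} \left(-2 + 2\right)^{2} = 4 i \left(-20\right)^{2} \left(-2 + 2\right)^{2} = 4 i 400 \cdot 0^{2} = 1600 i 0 = 0$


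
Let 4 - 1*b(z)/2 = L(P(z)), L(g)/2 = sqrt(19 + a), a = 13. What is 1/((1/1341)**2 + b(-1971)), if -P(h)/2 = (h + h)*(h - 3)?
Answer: -25870518237969/1448748891850031 - 51741032879376*sqrt(2)/1448748891850031 ≈ -0.068365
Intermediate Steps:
P(h) = -4*h*(-3 + h) (P(h) = -2*(h + h)*(h - 3) = -2*2*h*(-3 + h) = -4*h*(-3 + h))
L(g) = 8*sqrt(2) (L(g) = 2*sqrt(19 + 13) = 2*sqrt(32) = 2*(4*sqrt(2)) = 8*sqrt(2))
b(z) = 8 - 16*sqrt(2)
1/((1/1341)**2 + b(-1971)) = 1/((1/1341)**2 + (8 - 16*sqrt(2))) = 1/(1/1798281 + (8 - 16*sqrt(2))) = 1/(14386249/1798281 - 16*sqrt(2))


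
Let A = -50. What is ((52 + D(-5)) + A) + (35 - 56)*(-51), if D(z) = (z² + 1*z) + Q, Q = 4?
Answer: 1097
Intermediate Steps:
D(z) = 4 + z + z² (D(z) = (z² + 1*z) + 4 = (z² + z) + 4 = (z + z²) + 4 = 4 + z + z²)
((52 + D(-5)) + A) + (35 - 56)*(-51) = ((52 + (4 - 5 + (-5)²)) - 50) + (35 - 56)*(-51) = ((52 + (4 - 5 + 25)) - 50) - 21*(-51) = ((52 + 24) - 50) + 1071 = (76 - 50) + 1071 = 26 + 1071 = 1097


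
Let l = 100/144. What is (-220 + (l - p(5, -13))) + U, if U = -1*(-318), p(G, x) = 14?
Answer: 3049/36 ≈ 84.694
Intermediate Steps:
l = 25/36 (l = 100*(1/144) = 25/36 ≈ 0.69444)
U = 318
(-220 + (l - p(5, -13))) + U = (-220 + (25/36 - 1*14)) + 318 = (-220 + (25/36 - 14)) + 318 = (-220 - 479/36) + 318 = -8399/36 + 318 = 3049/36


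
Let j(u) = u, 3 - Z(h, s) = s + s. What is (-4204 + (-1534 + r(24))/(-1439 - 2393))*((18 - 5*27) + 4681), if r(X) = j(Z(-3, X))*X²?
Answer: -9174937317/479 ≈ -1.9154e+7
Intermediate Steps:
Z(h, s) = 3 - 2*s (Z(h, s) = 3 - (s + s) = 3 - 2*s)
r(X) = X²*(3 - 2*X) (r(X) = (3 - 2*X)*X² = X²*(3 - 2*X))
(-4204 + (-1534 + r(24))/(-1439 - 2393))*((18 - 5*27) + 4681) = (-4204 + (-1534 + 24²*(3 - 2*24))/(-1439 - 2393))*((18 - 5*27) + 4681) = (-4204 + (-1534 + 576*(3 - 48))/(-3832))*((18 - 135) + 4681) = (-4204 + (-1534 + 576*(-45))*(-1/3832))*(-117 + 4681) = (-4204 + (-1534 - 25920)*(-1/3832))*4564 = (-4204 - 27454*(-1/3832))*4564 = (-4204 + 13727/1916)*4564 = -8041137/1916*4564 = -9174937317/479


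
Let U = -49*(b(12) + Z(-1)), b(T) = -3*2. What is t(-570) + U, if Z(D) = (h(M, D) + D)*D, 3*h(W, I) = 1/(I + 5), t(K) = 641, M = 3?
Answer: 10681/12 ≈ 890.08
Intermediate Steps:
h(W, I) = 1/(3*(5 + I)) (h(W, I) = 1/(3*(I + 5)) = 1/(3*(5 + I)))
b(T) = -6
Z(D) = D*(D + 1/(3*(5 + D))) (Z(D) = (1/(3*(5 + D)) + D)*D = (D + 1/(3*(5 + D)))*D = D*(D + 1/(3*(5 + D))))
U = 2989/12 (U = -49*(-6 + (1/3)*(-1)*(1 + 3*(-1)*(5 - 1))/(5 - 1)) = -49*(-6 + (1/3)*(-1)*(1 + 3*(-1)*4)/4) = -49*(-6 + (1/3)*(-1)*(1/4)*(1 - 12)) = -49*(-6 + (1/3)*(-1)*(1/4)*(-11)) = -49*(-6 + 11/12) = -49*(-61/12) = 2989/12 ≈ 249.08)
t(-570) + U = 641 + 2989/12 = 10681/12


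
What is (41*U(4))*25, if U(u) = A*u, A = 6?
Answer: 24600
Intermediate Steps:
U(u) = 6*u
(41*U(4))*25 = (41*(6*4))*25 = (41*24)*25 = 984*25 = 24600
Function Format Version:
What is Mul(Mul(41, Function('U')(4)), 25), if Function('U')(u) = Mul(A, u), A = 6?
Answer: 24600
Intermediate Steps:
Function('U')(u) = Mul(6, u)
Mul(Mul(41, Function('U')(4)), 25) = Mul(Mul(41, Mul(6, 4)), 25) = Mul(Mul(41, 24), 25) = Mul(984, 25) = 24600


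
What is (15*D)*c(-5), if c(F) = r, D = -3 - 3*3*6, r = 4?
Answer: -3420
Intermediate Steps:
D = -57 (D = -3 - 9*6 = -3 - 54 = -57)
c(F) = 4
(15*D)*c(-5) = (15*(-57))*4 = -855*4 = -3420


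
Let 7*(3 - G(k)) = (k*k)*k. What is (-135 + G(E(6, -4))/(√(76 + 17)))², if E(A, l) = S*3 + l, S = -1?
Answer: 1697629/93 - 4680*√93/31 ≈ 16798.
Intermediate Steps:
E(A, l) = -3 + l (E(A, l) = -1*3 + l = -3 + l)
G(k) = 3 - k³/7 (G(k) = 3 - k*k*k/7 = 3 - k²*k/7 = 3 - k³/7)
(-135 + G(E(6, -4))/(√(76 + 17)))² = (-135 + (3 - (-3 - 4)³/7)/(√(76 + 17)))² = (-135 + (3 - ⅐*(-7)³)/(√93))² = (-135 + (3 - ⅐*(-343))*(√93/93))² = (-135 + (3 + 49)*(√93/93))² = (-135 + 52*(√93/93))² = (-135 + 52*√93/93)²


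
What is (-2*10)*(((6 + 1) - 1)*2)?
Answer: -240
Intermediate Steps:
(-2*10)*(((6 + 1) - 1)*2) = -20*(7 - 1)*2 = -120*2 = -20*12 = -240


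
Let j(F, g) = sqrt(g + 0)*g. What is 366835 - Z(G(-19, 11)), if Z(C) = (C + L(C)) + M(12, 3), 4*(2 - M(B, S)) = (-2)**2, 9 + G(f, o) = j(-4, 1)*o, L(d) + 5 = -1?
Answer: 366838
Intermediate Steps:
L(d) = -6 (L(d) = -5 - 1 = -6)
j(F, g) = g**(3/2) (j(F, g) = sqrt(g)*g = g**(3/2))
G(f, o) = -9 + o (G(f, o) = -9 + 1**(3/2)*o = -9 + 1*o = -9 + o)
M(B, S) = 1 (M(B, S) = 2 - 1/4*(-2)**2 = 2 - 1/4*4 = 2 - 1 = 1)
Z(C) = -5 + C (Z(C) = (C - 6) + 1 = (-6 + C) + 1 = -5 + C)
366835 - Z(G(-19, 11)) = 366835 - (-5 + (-9 + 11)) = 366835 - (-5 + 2) = 366835 - 1*(-3) = 366835 + 3 = 366838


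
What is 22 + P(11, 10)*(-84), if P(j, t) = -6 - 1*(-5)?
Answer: 106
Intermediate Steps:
P(j, t) = -1 (P(j, t) = -6 + 5 = -1)
22 + P(11, 10)*(-84) = 22 - 1*(-84) = 22 + 84 = 106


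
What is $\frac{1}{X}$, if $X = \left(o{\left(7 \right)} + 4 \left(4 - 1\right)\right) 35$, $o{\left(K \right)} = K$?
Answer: $\frac{1}{665} \approx 0.0015038$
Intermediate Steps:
$X = 665$ ($X = \left(7 + 4 \left(4 - 1\right)\right) 35 = \left(7 + 4 \cdot 3\right) 35 = \left(7 + 12\right) 35 = 19 \cdot 35 = 665$)
$\frac{1}{X} = \frac{1}{665}$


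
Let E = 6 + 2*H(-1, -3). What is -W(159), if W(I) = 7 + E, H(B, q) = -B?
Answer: -15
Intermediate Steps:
E = 8 (E = 6 + 2*(-1*(-1)) = 6 + 2*1 = 6 + 2 = 8)
W(I) = 15 (W(I) = 7 + 8 = 15)
-W(159) = -1*15 = -15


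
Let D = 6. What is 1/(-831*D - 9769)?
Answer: -1/14755 ≈ -6.7774e-5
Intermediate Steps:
1/(-831*D - 9769) = 1/(-831*6 - 9769) = 1/(-4986 - 9769) = 1/(-14755) = -1/14755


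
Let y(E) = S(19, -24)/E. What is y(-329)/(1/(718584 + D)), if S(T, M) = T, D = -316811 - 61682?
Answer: -6461729/329 ≈ -19641.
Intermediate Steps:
D = -378493
y(E) = 19/E
y(-329)/(1/(718584 + D)) = (19/(-329))/(1/(718584 - 378493)) = (19*(-1/329))/(1/340091) = -19/(329*1/340091) = -19/329*340091 = -6461729/329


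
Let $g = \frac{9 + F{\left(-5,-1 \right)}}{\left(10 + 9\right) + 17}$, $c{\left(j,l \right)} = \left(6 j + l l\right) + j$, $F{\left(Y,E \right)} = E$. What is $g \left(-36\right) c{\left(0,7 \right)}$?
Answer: $-392$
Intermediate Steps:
$c{\left(j,l \right)} = l^{2} + 7 j$ ($c{\left(j,l \right)} = \left(6 j + l^{2}\right) + j = \left(l^{2} + 6 j\right) + j = l^{2} + 7 j$)
$g = \frac{2}{9}$ ($g = \frac{9 - 1}{\left(10 + 9\right) + 17} = \frac{8}{19 + 17} = \frac{8}{36} = 8 \cdot \frac{1}{36} = \frac{2}{9} \approx 0.22222$)
$g \left(-36\right) c{\left(0,7 \right)} = \frac{2}{9} \left(-36\right) \left(7^{2} + 7 \cdot 0\right) = - 8 \left(49 + 0\right) = \left(-8\right) 49 = -392$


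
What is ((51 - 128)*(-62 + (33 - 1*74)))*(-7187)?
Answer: -57000097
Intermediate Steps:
((51 - 128)*(-62 + (33 - 1*74)))*(-7187) = -77*(-62 + (33 - 74))*(-7187) = -77*(-62 - 41)*(-7187) = -77*(-103)*(-7187) = 7931*(-7187) = -57000097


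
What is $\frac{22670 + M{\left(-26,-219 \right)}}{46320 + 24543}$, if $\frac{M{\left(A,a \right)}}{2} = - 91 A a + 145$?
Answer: $- \frac{1013348}{70863} \approx -14.3$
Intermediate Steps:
$M{\left(A,a \right)} = 290 - 182 A a$ ($M{\left(A,a \right)} = 2 \left(- 91 A a + 145\right) = 2 \left(145 - 91 A a\right) = 290 - 182 A a$)
$\frac{22670 + M{\left(-26,-219 \right)}}{46320 + 24543} = \frac{22670 + \left(290 - \left(-4732\right) \left(-219\right)\right)}{46320 + 24543} = \frac{22670 + \left(290 - 1036308\right)}{70863} = \left(22670 - 1036018\right) \frac{1}{70863} = \left(-1013348\right) \frac{1}{70863} = - \frac{1013348}{70863}$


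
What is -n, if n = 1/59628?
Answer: -1/59628 ≈ -1.6771e-5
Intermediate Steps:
n = 1/59628 ≈ 1.6771e-5
-n = -1*1/59628 = -1/59628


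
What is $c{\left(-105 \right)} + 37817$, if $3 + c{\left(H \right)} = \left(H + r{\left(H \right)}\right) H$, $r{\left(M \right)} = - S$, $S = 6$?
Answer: $49469$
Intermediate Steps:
$r{\left(M \right)} = -6$ ($r{\left(M \right)} = \left(-1\right) 6 = -6$)
$c{\left(H \right)} = -3 + H \left(-6 + H\right)$ ($c{\left(H \right)} = -3 + \left(H - 6\right) H = -3 + \left(-6 + H\right) H = -3 + H \left(-6 + H\right)$)
$c{\left(-105 \right)} + 37817 = \left(-3 + \left(-105\right)^{2} - -630\right) + 37817 = \left(-3 + 11025 + 630\right) + 37817 = 11652 + 37817 = 49469$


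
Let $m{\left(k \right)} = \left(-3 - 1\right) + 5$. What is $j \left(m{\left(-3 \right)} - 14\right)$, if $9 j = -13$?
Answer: $\frac{169}{9} \approx 18.778$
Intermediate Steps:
$j = - \frac{13}{9}$ ($j = \frac{1}{9} \left(-13\right) = - \frac{13}{9} \approx -1.4444$)
$m{\left(k \right)} = 1$ ($m{\left(k \right)} = -4 + 5 = 1$)
$j \left(m{\left(-3 \right)} - 14\right) = - \frac{13 \left(1 - 14\right)}{9} = \left(- \frac{13}{9}\right) \left(-13\right) = \frac{169}{9}$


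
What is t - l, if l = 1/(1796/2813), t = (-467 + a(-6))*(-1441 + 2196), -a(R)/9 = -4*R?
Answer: -926137153/1796 ≈ -5.1567e+5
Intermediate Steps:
a(R) = 36*R (a(R) = -(-36)*R = 36*R)
t = -515665 (t = (-467 + 36*(-6))*(-1441 + 2196) = (-467 - 216)*755 = -683*755 = -515665)
l = 2813/1796 (l = 1/(1796*(1/2813)) = 1/(1796/2813) = 2813/1796 ≈ 1.5663)
t - l = -515665 - 1*2813/1796 = -515665 - 2813/1796 = -926137153/1796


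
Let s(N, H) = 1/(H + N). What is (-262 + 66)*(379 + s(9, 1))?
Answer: -371518/5 ≈ -74304.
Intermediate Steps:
(-262 + 66)*(379 + s(9, 1)) = (-262 + 66)*(379 + 1/(1 + 9)) = -196*(379 + 1/10) = -196*(379 + ⅒) = -196*3791/10 = -371518/5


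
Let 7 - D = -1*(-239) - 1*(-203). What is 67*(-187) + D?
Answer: -12964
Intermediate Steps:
D = -435 (D = 7 - (-1*(-239) - 1*(-203)) = 7 - (239 + 203) = 7 - 1*442 = 7 - 442 = -435)
67*(-187) + D = 67*(-187) - 435 = -12529 - 435 = -12964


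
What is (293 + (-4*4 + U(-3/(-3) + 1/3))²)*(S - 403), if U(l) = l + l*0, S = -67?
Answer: -2149310/9 ≈ -2.3881e+5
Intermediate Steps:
U(l) = l (U(l) = l + 0 = l)
(293 + (-4*4 + U(-3/(-3) + 1/3))²)*(S - 403) = (293 + (-4*4 + (-3/(-3) + 1/3))²)*(-67 - 403) = (293 + (-16 + (-3*(-⅓) + 1*(⅓)))²)*(-470) = (293 + (-16 + (1 + ⅓))²)*(-470) = (293 + (-16 + 4/3)²)*(-470) = (293 + (-44/3)²)*(-470) = (293 + 1936/9)*(-470) = (4573/9)*(-470) = -2149310/9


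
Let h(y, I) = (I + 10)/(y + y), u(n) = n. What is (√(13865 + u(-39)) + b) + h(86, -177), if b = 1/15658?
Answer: -1307357/1346588 + √13826 ≈ 116.61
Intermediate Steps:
h(y, I) = (10 + I)/(2*y) (h(y, I) = (10 + I)/((2*y)) = (10 + I)*(1/(2*y)) = (10 + I)/(2*y))
b = 1/15658 ≈ 6.3865e-5
(√(13865 + u(-39)) + b) + h(86, -177) = (√(13865 - 39) + 1/15658) + (½)*(10 - 177)/86 = (√13826 + 1/15658) + (½)*(1/86)*(-167) = (1/15658 + √13826) - 167/172 = -1307357/1346588 + √13826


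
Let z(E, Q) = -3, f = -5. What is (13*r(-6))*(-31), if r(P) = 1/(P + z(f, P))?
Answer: 403/9 ≈ 44.778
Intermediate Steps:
r(P) = 1/(-3 + P) (r(P) = 1/(P - 3) = 1/(-3 + P))
(13*r(-6))*(-31) = (13/(-3 - 6))*(-31) = (13/(-9))*(-31) = (13*(-⅑))*(-31) = -13/9*(-31) = 403/9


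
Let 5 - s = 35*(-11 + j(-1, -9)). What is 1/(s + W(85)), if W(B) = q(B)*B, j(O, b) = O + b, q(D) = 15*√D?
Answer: -148/27526105 + 51*√85/5505221 ≈ 8.0033e-5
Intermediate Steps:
W(B) = 15*B^(3/2) (W(B) = (15*√B)*B = 15*B^(3/2))
s = 740 (s = 5 - 35*(-11 + (-1 - 9)) = 5 - 35*(-11 - 10) = 5 - 35*(-21) = 5 - 1*(-735) = 5 + 735 = 740)
1/(s + W(85)) = 1/(740 + 15*85^(3/2)) = 1/(740 + 15*(85*√85)) = 1/(740 + 1275*√85)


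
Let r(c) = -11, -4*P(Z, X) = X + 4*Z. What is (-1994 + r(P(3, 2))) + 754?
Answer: -1251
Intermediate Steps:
P(Z, X) = -Z - X/4 (P(Z, X) = -(X + 4*Z)/4 = -Z - X/4)
(-1994 + r(P(3, 2))) + 754 = (-1994 - 11) + 754 = -2005 + 754 = -1251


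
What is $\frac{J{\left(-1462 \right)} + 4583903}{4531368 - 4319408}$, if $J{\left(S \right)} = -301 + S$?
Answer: $\frac{229107}{10598} \approx 21.618$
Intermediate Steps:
$\frac{J{\left(-1462 \right)} + 4583903}{4531368 - 4319408} = \frac{\left(-301 - 1462\right) + 4583903}{4531368 - 4319408} = \frac{-1763 + 4583903}{211960} = 4582140 \cdot \frac{1}{211960} = \frac{229107}{10598}$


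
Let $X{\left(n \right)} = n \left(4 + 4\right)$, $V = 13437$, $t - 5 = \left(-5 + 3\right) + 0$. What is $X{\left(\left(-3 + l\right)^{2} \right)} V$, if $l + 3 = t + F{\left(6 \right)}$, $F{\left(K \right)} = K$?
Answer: $967464$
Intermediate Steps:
$t = 3$ ($t = 5 + \left(\left(-5 + 3\right) + 0\right) = 5 + \left(-2 + 0\right) = 5 - 2 = 3$)
$l = 6$ ($l = -3 + \left(3 + 6\right) = -3 + 9 = 6$)
$X{\left(n \right)} = 8 n$ ($X{\left(n \right)} = n 8 = 8 n$)
$X{\left(\left(-3 + l\right)^{2} \right)} V = 8 \left(-3 + 6\right)^{2} \cdot 13437 = 8 \cdot 3^{2} \cdot 13437 = 8 \cdot 9 \cdot 13437 = 72 \cdot 13437 = 967464$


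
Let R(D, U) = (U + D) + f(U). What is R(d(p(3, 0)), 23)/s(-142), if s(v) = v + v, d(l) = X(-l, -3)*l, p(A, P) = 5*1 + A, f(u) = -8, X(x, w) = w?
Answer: 9/284 ≈ 0.031690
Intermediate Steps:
p(A, P) = 5 + A
d(l) = -3*l
R(D, U) = -8 + D + U (R(D, U) = (U + D) - 8 = (D + U) - 8 = -8 + D + U)
s(v) = 2*v
R(d(p(3, 0)), 23)/s(-142) = (-8 - 3*(5 + 3) + 23)/((2*(-142))) = (-8 - 3*8 + 23)/(-284) = (-8 - 24 + 23)*(-1/284) = -9*(-1/284) = 9/284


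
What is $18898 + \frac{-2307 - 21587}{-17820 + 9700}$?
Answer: $\frac{76737827}{4060} \approx 18901.0$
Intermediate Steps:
$18898 + \frac{-2307 - 21587}{-17820 + 9700} = 18898 - \frac{23894}{-8120} = 18898 - - \frac{11947}{4060} = 18898 + \frac{11947}{4060} = \frac{76737827}{4060}$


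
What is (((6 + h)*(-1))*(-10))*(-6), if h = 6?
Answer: -720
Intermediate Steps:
(((6 + h)*(-1))*(-10))*(-6) = (((6 + 6)*(-1))*(-10))*(-6) = ((12*(-1))*(-10))*(-6) = -12*(-10)*(-6) = 120*(-6) = -720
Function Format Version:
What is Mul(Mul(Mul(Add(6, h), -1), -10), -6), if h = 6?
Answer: -720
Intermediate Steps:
Mul(Mul(Mul(Add(6, h), -1), -10), -6) = Mul(Mul(Mul(Add(6, 6), -1), -10), -6) = Mul(Mul(Mul(12, -1), -10), -6) = Mul(Mul(-12, -10), -6) = Mul(120, -6) = -720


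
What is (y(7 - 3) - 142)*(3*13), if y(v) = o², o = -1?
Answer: -5499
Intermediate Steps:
y(v) = 1 (y(v) = (-1)² = 1)
(y(7 - 3) - 142)*(3*13) = (1 - 142)*(3*13) = -141*39 = -5499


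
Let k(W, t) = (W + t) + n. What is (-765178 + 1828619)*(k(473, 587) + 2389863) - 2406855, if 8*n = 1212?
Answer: 5085528500999/2 ≈ 2.5428e+12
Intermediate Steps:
n = 303/2 (n = (⅛)*1212 = 303/2 ≈ 151.50)
k(W, t) = 303/2 + W + t (k(W, t) = (W + t) + 303/2 = 303/2 + W + t)
(-765178 + 1828619)*(k(473, 587) + 2389863) - 2406855 = (-765178 + 1828619)*((303/2 + 473 + 587) + 2389863) - 2406855 = 1063441*(2423/2 + 2389863) - 2406855 = 1063441*(4782149/2) - 2406855 = 5085533314709/2 - 2406855 = 5085528500999/2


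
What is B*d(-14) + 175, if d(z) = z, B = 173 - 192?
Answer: 441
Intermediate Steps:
B = -19
B*d(-14) + 175 = -19*(-14) + 175 = 266 + 175 = 441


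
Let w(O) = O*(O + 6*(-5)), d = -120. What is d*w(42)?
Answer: -60480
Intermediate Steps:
w(O) = O*(-30 + O) (w(O) = O*(O - 30) = O*(-30 + O))
d*w(42) = -5040*(-30 + 42) = -5040*12 = -120*504 = -60480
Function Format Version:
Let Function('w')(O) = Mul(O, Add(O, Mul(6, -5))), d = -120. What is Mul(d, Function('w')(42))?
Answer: -60480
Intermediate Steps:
Function('w')(O) = Mul(O, Add(-30, O)) (Function('w')(O) = Mul(O, Add(O, -30)) = Mul(O, Add(-30, O)))
Mul(d, Function('w')(42)) = Mul(-120, Mul(42, Add(-30, 42))) = Mul(-120, Mul(42, 12)) = Mul(-120, 504) = -60480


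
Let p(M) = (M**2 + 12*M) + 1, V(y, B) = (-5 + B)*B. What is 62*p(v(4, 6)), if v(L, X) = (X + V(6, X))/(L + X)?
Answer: 26102/25 ≈ 1044.1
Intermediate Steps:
V(y, B) = B*(-5 + B)
v(L, X) = (X + X*(-5 + X))/(L + X)
p(M) = 1 + M**2 + 12*M
62*p(v(4, 6)) = 62*(1 + (6*(-4 + 6)/(4 + 6))**2 + 12*(6*(-4 + 6)/(4 + 6))) = 62*(1 + (6*2/10)**2 + 12*(6*2/10)) = 62*(1 + (6*(1/10)*2)**2 + 12*(6*(1/10)*2)) = 62*(1 + (6/5)**2 + 12*(6/5)) = 62*(1 + 36/25 + 72/5) = 62*(421/25) = 26102/25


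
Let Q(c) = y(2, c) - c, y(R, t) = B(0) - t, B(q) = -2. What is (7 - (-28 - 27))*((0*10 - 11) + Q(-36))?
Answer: 3658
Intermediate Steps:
y(R, t) = -2 - t
Q(c) = -2 - 2*c (Q(c) = (-2 - c) - c = -2 - 2*c)
(7 - (-28 - 27))*((0*10 - 11) + Q(-36)) = (7 - (-28 - 27))*((0*10 - 11) + (-2 - 2*(-36))) = (7 - 1*(-55))*((0 - 11) + (-2 + 72)) = (7 + 55)*(-11 + 70) = 62*59 = 3658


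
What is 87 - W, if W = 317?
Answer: -230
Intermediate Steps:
87 - W = 87 - 1*317 = 87 - 317 = -230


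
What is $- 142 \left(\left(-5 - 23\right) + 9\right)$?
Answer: $2698$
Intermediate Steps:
$- 142 \left(\left(-5 - 23\right) + 9\right) = - 142 \left(-28 + 9\right) = \left(-142\right) \left(-19\right) = 2698$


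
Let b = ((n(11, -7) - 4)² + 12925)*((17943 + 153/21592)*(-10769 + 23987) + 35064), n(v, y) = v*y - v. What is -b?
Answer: -54774514287265725/10796 ≈ -5.0736e+12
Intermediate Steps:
n(v, y) = -v + v*y
b = 54774514287265725/10796 (b = ((11*(-1 - 7) - 4)² + 12925)*((17943 + 153/21592)*(-10769 + 23987) + 35064) = ((11*(-8) - 4)² + 12925)*((17943 + 153*(1/21592))*13218 + 35064) = ((-88 - 4)² + 12925)*((17943 + 153/21592)*13218 + 35064) = ((-92)² + 12925)*((387425409/21592)*13218 + 35064) = (8464 + 12925)*(2560494528081/10796 + 35064) = 21389*(2560873079025/10796) = 54774514287265725/10796 ≈ 5.0736e+12)
-b = -1*54774514287265725/10796 = -54774514287265725/10796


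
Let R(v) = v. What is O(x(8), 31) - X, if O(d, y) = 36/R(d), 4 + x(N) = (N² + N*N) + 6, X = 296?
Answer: -19222/65 ≈ -295.72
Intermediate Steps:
x(N) = 2 + 2*N² (x(N) = -4 + ((N² + N*N) + 6) = -4 + ((N² + N²) + 6) = -4 + (2*N² + 6) = -4 + (6 + 2*N²) = 2 + 2*N²)
O(d, y) = 36/d
O(x(8), 31) - X = 36/(2 + 2*8²) - 1*296 = 36/(2 + 2*64) - 296 = 36/(2 + 128) - 296 = 36/130 - 296 = 36*(1/130) - 296 = 18/65 - 296 = -19222/65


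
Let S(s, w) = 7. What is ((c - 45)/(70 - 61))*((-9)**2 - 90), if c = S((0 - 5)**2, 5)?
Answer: 38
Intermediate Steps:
c = 7
((c - 45)/(70 - 61))*((-9)**2 - 90) = ((7 - 45)/(70 - 61))*((-9)**2 - 90) = (-38/9)*(81 - 90) = -38*1/9*(-9) = -38/9*(-9) = 38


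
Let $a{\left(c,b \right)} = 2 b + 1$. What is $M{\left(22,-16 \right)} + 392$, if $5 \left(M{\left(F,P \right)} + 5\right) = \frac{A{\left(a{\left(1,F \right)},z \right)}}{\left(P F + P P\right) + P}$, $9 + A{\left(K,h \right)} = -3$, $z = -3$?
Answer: $\frac{54183}{140} \approx 387.02$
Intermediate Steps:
$a{\left(c,b \right)} = 1 + 2 b$
$A{\left(K,h \right)} = -12$ ($A{\left(K,h \right)} = -9 - 3 = -12$)
$M{\left(F,P \right)} = -5 - \frac{12}{5 \left(P + P^{2} + F P\right)}$ ($M{\left(F,P \right)} = -5 + \frac{\left(-12\right) \frac{1}{\left(P F + P P\right) + P}}{5} = -5 + \frac{\left(-12\right) \frac{1}{\left(F P + P^{2}\right) + P}}{5} = -5 + \frac{\left(-12\right) \frac{1}{\left(P^{2} + F P\right) + P}}{5} = -5 + \frac{\left(-12\right) \frac{1}{P + P^{2} + F P}}{5} = -5 - \frac{12}{5 \left(P + P^{2} + F P\right)}$)
$M{\left(22,-16 \right)} + 392 = \frac{-12 - -400 - 25 \left(-16\right)^{2} - 550 \left(-16\right)}{5 \left(-16\right) \left(1 + 22 - 16\right)} + 392 = \frac{1}{5} \left(- \frac{1}{16}\right) \frac{1}{7} \left(-12 + 400 - 6400 + 8800\right) + 392 = \frac{1}{5} \left(- \frac{1}{16}\right) \frac{1}{7} \cdot 2788 + 392 = - \frac{697}{140} + 392 = \frac{54183}{140}$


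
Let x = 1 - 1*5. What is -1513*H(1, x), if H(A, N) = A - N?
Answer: -7565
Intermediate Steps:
x = -4 (x = 1 - 5 = -4)
-1513*H(1, x) = -1513*(1 - 1*(-4)) = -1513*(1 + 4) = -1513*5 = -7565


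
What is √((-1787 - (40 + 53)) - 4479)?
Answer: I*√6359 ≈ 79.743*I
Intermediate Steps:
√((-1787 - (40 + 53)) - 4479) = √((-1787 - 1*93) - 4479) = √((-1787 - 93) - 4479) = √(-1880 - 4479) = √(-6359) = I*√6359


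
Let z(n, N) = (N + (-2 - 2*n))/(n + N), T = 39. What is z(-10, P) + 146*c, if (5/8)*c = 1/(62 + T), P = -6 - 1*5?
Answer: 2999/1515 ≈ 1.9795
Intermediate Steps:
P = -11 (P = -6 - 5 = -11)
z(n, N) = (-2 + N - 2*n)/(N + n)
c = 8/505 (c = 8/(5*(62 + 39)) = (8/5)/101 = (8/5)*(1/101) = 8/505 ≈ 0.015842)
z(-10, P) + 146*c = (-2 - 11 - 2*(-10))/(-11 - 10) + 146*(8/505) = (-2 - 11 + 20)/(-21) + 1168/505 = -1/21*7 + 1168/505 = -1/3 + 1168/505 = 2999/1515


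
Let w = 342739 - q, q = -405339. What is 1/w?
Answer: 1/748078 ≈ 1.3368e-6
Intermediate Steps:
w = 748078 (w = 342739 - 1*(-405339) = 342739 + 405339 = 748078)
1/w = 1/748078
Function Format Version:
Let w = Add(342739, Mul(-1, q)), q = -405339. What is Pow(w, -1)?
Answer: Rational(1, 748078) ≈ 1.3368e-6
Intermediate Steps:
w = 748078 (w = Add(342739, Mul(-1, -405339)) = Add(342739, 405339) = 748078)
Pow(w, -1) = Pow(748078, -1) = Rational(1, 748078)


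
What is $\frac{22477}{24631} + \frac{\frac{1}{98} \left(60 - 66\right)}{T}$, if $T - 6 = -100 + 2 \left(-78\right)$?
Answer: $\frac{275417143}{301729750} \approx 0.91279$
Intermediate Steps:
$T = -250$ ($T = 6 + \left(-100 + 2 \left(-78\right)\right) = 6 - 256 = -250$)
$\frac{22477}{24631} + \frac{\frac{1}{98} \left(60 - 66\right)}{T} = \frac{22477}{24631} + \frac{\frac{1}{98} \left(60 - 66\right)}{-250} = 22477 \cdot \frac{1}{24631} + \frac{1}{98} \left(-6\right) \left(- \frac{1}{250}\right) = \frac{22477}{24631} - - \frac{3}{12250} = \frac{22477}{24631} + \frac{3}{12250} = \frac{275417143}{301729750}$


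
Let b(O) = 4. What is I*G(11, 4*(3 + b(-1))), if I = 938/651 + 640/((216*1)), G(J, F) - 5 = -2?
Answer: 3686/279 ≈ 13.211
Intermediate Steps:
G(J, F) = 3 (G(J, F) = 5 - 2 = 3)
I = 3686/837 (I = 938*(1/651) + 640/216 = 134/93 + 640*(1/216) = 134/93 + 80/27 = 3686/837 ≈ 4.4038)
I*G(11, 4*(3 + b(-1))) = (3686/837)*3 = 3686/279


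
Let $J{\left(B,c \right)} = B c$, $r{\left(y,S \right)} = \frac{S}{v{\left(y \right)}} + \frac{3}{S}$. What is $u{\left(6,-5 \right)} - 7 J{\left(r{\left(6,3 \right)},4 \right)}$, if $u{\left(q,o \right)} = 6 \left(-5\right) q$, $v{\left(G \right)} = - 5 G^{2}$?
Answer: $- \frac{3113}{15} \approx -207.53$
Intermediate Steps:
$r{\left(y,S \right)} = \frac{3}{S} - \frac{S}{5 y^{2}}$ ($r{\left(y,S \right)} = \frac{S}{\left(-5\right) y^{2}} + \frac{3}{S} = S \left(- \frac{1}{5 y^{2}}\right) + \frac{3}{S} = - \frac{S}{5 y^{2}} + \frac{3}{S} = \frac{3}{S} - \frac{S}{5 y^{2}}$)
$u{\left(q,o \right)} = - 30 q$
$u{\left(6,-5 \right)} - 7 J{\left(r{\left(6,3 \right)},4 \right)} = \left(-30\right) 6 - 7 \left(\frac{3}{3} - \frac{3}{5 \cdot 36}\right) 4 = -180 - 7 \left(3 \cdot \frac{1}{3} - \frac{3}{5} \cdot \frac{1}{36}\right) 4 = -180 - 7 \left(1 - \frac{1}{60}\right) 4 = -180 - 7 \cdot \frac{59}{60} \cdot 4 = -180 - \frac{413}{15} = - \frac{3113}{15}$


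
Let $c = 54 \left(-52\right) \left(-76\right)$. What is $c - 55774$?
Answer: $157634$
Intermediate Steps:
$c = 213408$ ($c = \left(-2808\right) \left(-76\right) = 213408$)
$c - 55774 = 213408 - 55774 = 157634$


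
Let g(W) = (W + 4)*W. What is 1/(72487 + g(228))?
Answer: 1/125383 ≈ 7.9756e-6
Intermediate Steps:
g(W) = W*(4 + W) (g(W) = (4 + W)*W = W*(4 + W))
1/(72487 + g(228)) = 1/(72487 + 228*(4 + 228)) = 1/(72487 + 228*232) = 1/(72487 + 52896) = 1/125383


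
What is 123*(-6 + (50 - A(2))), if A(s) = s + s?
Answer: 4920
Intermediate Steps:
A(s) = 2*s
123*(-6 + (50 - A(2))) = 123*(-6 + (50 - 2*2)) = 123*(-6 + (50 - 1*4)) = 123*(-6 + (50 - 4)) = 123*(-6 + 46) = 123*40 = 4920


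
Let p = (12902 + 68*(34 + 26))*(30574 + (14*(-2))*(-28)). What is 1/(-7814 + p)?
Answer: 1/532513742 ≈ 1.8779e-9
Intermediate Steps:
p = 532521556 (p = (12902 + 68*60)*(30574 - 28*(-28)) = (12902 + 4080)*(30574 + 784) = 16982*31358 = 532521556)
1/(-7814 + p) = 1/(-7814 + 532521556) = 1/532513742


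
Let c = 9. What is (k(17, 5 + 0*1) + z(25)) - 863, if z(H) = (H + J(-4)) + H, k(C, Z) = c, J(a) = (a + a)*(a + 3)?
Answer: -796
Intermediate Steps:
J(a) = 2*a*(3 + a) (J(a) = (2*a)*(3 + a) = 2*a*(3 + a))
k(C, Z) = 9
z(H) = 8 + 2*H (z(H) = (H + 2*(-4)*(3 - 4)) + H = (H + 2*(-4)*(-1)) + H = (H + 8) + H = (8 + H) + H = 8 + 2*H)
(k(17, 5 + 0*1) + z(25)) - 863 = (9 + (8 + 2*25)) - 863 = (9 + (8 + 50)) - 863 = (9 + 58) - 863 = 67 - 863 = -796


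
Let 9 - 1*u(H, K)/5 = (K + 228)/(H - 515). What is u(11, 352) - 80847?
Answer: -10180327/126 ≈ -80796.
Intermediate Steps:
u(H, K) = 45 - 5*(228 + K)/(-515 + H) (u(H, K) = 45 - 5*(K + 228)/(H - 515) = 45 - 5*(228 + K)/(-515 + H))
u(11, 352) - 80847 = 5*(-4863 - 1*352 + 9*11)/(-515 + 11) - 80847 = 5*(-4863 - 352 + 99)/(-504) - 80847 = 5*(-1/504)*(-5116) - 80847 = 6395/126 - 80847 = -10180327/126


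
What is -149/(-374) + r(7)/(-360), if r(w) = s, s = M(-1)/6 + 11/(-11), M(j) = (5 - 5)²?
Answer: 27007/67320 ≈ 0.40117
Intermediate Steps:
M(j) = 0 (M(j) = 0² = 0)
s = -1 (s = 0/6 + 11/(-11) = 0*(⅙) + 11*(-1/11) = 0 - 1 = -1)
r(w) = -1
-149/(-374) + r(7)/(-360) = -149/(-374) - 1/(-360) = -149*(-1/374) - 1*(-1/360) = 149/374 + 1/360 = 27007/67320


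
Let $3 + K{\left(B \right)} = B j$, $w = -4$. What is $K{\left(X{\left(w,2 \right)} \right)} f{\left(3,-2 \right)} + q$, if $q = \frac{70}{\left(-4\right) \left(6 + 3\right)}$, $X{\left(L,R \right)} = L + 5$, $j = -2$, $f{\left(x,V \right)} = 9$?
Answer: $- \frac{845}{18} \approx -46.944$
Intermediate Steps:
$X{\left(L,R \right)} = 5 + L$
$q = - \frac{35}{18}$ ($q = \frac{70}{\left(-4\right) 9} = \frac{70}{-36} = 70 \left(- \frac{1}{36}\right) = - \frac{35}{18} \approx -1.9444$)
$K{\left(B \right)} = -3 - 2 B$ ($K{\left(B \right)} = -3 + B \left(-2\right) = -3 - 2 B$)
$K{\left(X{\left(w,2 \right)} \right)} f{\left(3,-2 \right)} + q = \left(-3 - 2 \left(5 - 4\right)\right) 9 - \frac{35}{18} = \left(-3 - 2\right) 9 - \frac{35}{18} = \left(-5\right) 9 - \frac{35}{18} = -45 - \frac{35}{18} = - \frac{845}{18}$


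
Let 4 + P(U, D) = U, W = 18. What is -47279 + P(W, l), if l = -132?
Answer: -47265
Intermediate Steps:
P(U, D) = -4 + U
-47279 + P(W, l) = -47279 + (-4 + 18) = -47279 + 14 = -47265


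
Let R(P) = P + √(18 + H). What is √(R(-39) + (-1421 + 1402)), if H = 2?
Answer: √(-58 + 2*√5) ≈ 7.3163*I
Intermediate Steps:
R(P) = P + 2*√5 (R(P) = P + √(18 + 2) = P + √20 = P + 2*√5)
√(R(-39) + (-1421 + 1402)) = √((-39 + 2*√5) + (-1421 + 1402)) = √((-39 + 2*√5) - 19) = √(-58 + 2*√5)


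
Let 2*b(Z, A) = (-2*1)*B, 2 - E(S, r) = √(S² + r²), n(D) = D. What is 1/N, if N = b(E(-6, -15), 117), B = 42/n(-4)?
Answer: 2/21 ≈ 0.095238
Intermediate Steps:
E(S, r) = 2 - √(S² + r²)
B = -21/2 (B = 42/(-4) = 42*(-¼) = -21/2 ≈ -10.500)
b(Z, A) = 21/2 (b(Z, A) = (-2*1*(-21/2))/2 = (-2*(-21/2))/2 = (½)*21 = 21/2)
N = 21/2 ≈ 10.500
1/N = 1/(21/2) = 2/21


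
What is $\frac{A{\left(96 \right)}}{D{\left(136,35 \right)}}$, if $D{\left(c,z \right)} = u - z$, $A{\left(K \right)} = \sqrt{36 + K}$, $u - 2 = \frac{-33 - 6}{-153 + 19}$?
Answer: $- \frac{268 \sqrt{33}}{4383} \approx -0.35125$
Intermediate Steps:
$u = \frac{307}{134}$ ($u = 2 + \frac{-33 - 6}{-153 + 19} = 2 - \frac{39}{-134} = 2 - - \frac{39}{134} = 2 + \frac{39}{134} = \frac{307}{134} \approx 2.291$)
$D{\left(c,z \right)} = \frac{307}{134} - z$
$\frac{A{\left(96 \right)}}{D{\left(136,35 \right)}} = \frac{\sqrt{36 + 96}}{\frac{307}{134} - 35} = \frac{\sqrt{132}}{\frac{307}{134} - 35} = \frac{2 \sqrt{33}}{- \frac{4383}{134}} = 2 \sqrt{33} \left(- \frac{134}{4383}\right) = - \frac{268 \sqrt{33}}{4383}$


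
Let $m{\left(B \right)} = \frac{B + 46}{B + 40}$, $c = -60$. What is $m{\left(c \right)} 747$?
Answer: $\frac{5229}{10} \approx 522.9$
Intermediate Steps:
$m{\left(B \right)} = \frac{46 + B}{40 + B}$
$m{\left(c \right)} 747 = \frac{46 - 60}{40 - 60} \cdot 747 = \frac{1}{-20} \left(-14\right) 747 = \left(- \frac{1}{20}\right) \left(-14\right) 747 = \frac{7}{10} \cdot 747 = \frac{5229}{10}$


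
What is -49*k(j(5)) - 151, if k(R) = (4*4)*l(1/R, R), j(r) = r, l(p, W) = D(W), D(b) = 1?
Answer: -935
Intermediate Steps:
l(p, W) = 1
k(R) = 16 (k(R) = (4*4)*1 = 16*1 = 16)
-49*k(j(5)) - 151 = -49*16 - 151 = -784 - 151 = -935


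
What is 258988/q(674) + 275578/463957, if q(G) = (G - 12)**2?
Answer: 60232425137/50831592877 ≈ 1.1849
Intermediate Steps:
q(G) = (-12 + G)**2
258988/q(674) + 275578/463957 = 258988/((-12 + 674)**2) + 275578/463957 = 258988/(662**2) + 275578*(1/463957) = 258988/438244 + 275578/463957 = 258988*(1/438244) + 275578/463957 = 64747/109561 + 275578/463957 = 60232425137/50831592877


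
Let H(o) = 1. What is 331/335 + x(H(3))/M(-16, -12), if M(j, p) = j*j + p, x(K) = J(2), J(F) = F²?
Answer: 20526/20435 ≈ 1.0045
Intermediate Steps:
x(K) = 4 (x(K) = 2² = 4)
M(j, p) = p + j² (M(j, p) = j² + p = p + j²)
331/335 + x(H(3))/M(-16, -12) = 331/335 + 4/(-12 + (-16)²) = 331*(1/335) + 4/(-12 + 256) = 331/335 + 4/244 = 331/335 + 4*(1/244) = 331/335 + 1/61 = 20526/20435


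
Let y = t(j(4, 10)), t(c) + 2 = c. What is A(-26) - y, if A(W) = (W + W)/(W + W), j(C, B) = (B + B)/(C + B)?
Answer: 11/7 ≈ 1.5714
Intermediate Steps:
j(C, B) = 2*B/(B + C) (j(C, B) = (2*B)/(B + C) = 2*B/(B + C))
A(W) = 1 (A(W) = (2*W)/((2*W)) = (2*W)*(1/(2*W)) = 1)
t(c) = -2 + c
y = -4/7 (y = -2 + 2*10/(10 + 4) = -2 + 2*10/14 = -2 + 2*10*(1/14) = -2 + 10/7 = -4/7 ≈ -0.57143)
A(-26) - y = 1 - 1*(-4/7) = 1 + 4/7 = 11/7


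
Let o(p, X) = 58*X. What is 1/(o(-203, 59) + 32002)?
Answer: 1/35424 ≈ 2.8229e-5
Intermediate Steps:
1/(o(-203, 59) + 32002) = 1/(58*59 + 32002) = 1/(3422 + 32002) = 1/35424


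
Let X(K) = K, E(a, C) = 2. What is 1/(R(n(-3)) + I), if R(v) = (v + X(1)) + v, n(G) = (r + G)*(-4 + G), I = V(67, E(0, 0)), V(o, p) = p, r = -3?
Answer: 1/87 ≈ 0.011494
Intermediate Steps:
I = 2
n(G) = (-4 + G)*(-3 + G) (n(G) = (-3 + G)*(-4 + G) = (-4 + G)*(-3 + G))
R(v) = 1 + 2*v (R(v) = (v + 1) + v = (1 + v) + v = 1 + 2*v)
1/(R(n(-3)) + I) = 1/((1 + 2*(12 + (-3)² - 7*(-3))) + 2) = 1/((1 + 2*(12 + 9 + 21)) + 2) = 1/((1 + 2*42) + 2) = 1/((1 + 84) + 2) = 1/(85 + 2) = 1/87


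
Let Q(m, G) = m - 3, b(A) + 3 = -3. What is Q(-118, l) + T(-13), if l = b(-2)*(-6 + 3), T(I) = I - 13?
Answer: -147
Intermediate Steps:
b(A) = -6 (b(A) = -3 - 3 = -6)
T(I) = -13 + I
l = 18 (l = -6*(-6 + 3) = -6*(-3) = 18)
Q(m, G) = -3 + m
Q(-118, l) + T(-13) = (-3 - 118) + (-13 - 13) = -121 - 26 = -147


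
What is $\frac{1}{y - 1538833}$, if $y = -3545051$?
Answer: $- \frac{1}{5083884} \approx -1.967 \cdot 10^{-7}$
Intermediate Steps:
$\frac{1}{y - 1538833} = \frac{1}{-3545051 - 1538833} = \frac{1}{-5083884} = - \frac{1}{5083884}$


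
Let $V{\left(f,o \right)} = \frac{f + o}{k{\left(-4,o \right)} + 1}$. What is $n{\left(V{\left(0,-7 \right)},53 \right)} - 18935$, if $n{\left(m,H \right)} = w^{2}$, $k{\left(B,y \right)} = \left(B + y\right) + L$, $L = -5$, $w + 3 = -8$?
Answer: $-18814$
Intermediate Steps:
$w = -11$ ($w = -3 - 8 = -11$)
$k{\left(B,y \right)} = -5 + B + y$ ($k{\left(B,y \right)} = \left(B + y\right) - 5 = -5 + B + y$)
$V{\left(f,o \right)} = \frac{f + o}{-8 + o}$ ($V{\left(f,o \right)} = \frac{f + o}{\left(-5 - 4 + o\right) + 1} = \frac{f + o}{\left(-9 + o\right) + 1} = \frac{f + o}{-8 + o}$)
$n{\left(m,H \right)} = 121$ ($n{\left(m,H \right)} = \left(-11\right)^{2} = 121$)
$n{\left(V{\left(0,-7 \right)},53 \right)} - 18935 = 121 - 18935 = -18814$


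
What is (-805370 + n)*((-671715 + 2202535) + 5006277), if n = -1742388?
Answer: -16654941178526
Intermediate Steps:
(-805370 + n)*((-671715 + 2202535) + 5006277) = (-805370 - 1742388)*((-671715 + 2202535) + 5006277) = -2547758*(1530820 + 5006277) = -2547758*6537097 = -16654941178526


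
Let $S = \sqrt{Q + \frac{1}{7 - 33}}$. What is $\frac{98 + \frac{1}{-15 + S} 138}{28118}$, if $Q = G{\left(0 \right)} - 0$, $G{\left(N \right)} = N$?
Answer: $\frac{259789}{82259209} - \frac{69 i \sqrt{26}}{82259209} \approx 0.0031582 - 4.2771 \cdot 10^{-6} i$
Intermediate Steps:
$Q = 0$ ($Q = 0 - 0 = 0 + 0 = 0$)
$S = \frac{i \sqrt{26}}{26}$ ($S = \sqrt{0 + \frac{1}{7 - 33}} = \sqrt{0 + \frac{1}{-26}} = \sqrt{0 - \frac{1}{26}} = \sqrt{- \frac{1}{26}} = \frac{i \sqrt{26}}{26} \approx 0.19612 i$)
$\frac{98 + \frac{1}{-15 + S} 138}{28118} = \frac{98 + \frac{1}{-15 + \frac{i \sqrt{26}}{26}} \cdot 138}{28118} = \left(98 + \frac{138}{-15 + \frac{i \sqrt{26}}{26}}\right) \frac{1}{28118} = \frac{49}{14059} + \frac{69}{14059 \left(-15 + \frac{i \sqrt{26}}{26}\right)}$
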